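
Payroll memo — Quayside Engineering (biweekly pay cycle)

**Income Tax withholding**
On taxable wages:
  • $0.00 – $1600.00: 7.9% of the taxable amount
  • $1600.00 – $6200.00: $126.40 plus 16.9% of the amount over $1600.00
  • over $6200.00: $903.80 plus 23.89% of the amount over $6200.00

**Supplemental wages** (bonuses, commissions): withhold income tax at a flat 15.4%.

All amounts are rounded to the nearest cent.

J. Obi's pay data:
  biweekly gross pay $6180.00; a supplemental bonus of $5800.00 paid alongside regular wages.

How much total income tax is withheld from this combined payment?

Income Tax: taxable = $6180.00
  $126.40 + 16.9% × ($6180.00 − $1600.00) = $126.40 + 16.9% × $4580.00 = $900.42
Supplemental (15.4% flat on bonus): 15.4% × $5800.00 = $893.20
Total income tax: $900.42 + $893.20 = $1793.62

$1793.62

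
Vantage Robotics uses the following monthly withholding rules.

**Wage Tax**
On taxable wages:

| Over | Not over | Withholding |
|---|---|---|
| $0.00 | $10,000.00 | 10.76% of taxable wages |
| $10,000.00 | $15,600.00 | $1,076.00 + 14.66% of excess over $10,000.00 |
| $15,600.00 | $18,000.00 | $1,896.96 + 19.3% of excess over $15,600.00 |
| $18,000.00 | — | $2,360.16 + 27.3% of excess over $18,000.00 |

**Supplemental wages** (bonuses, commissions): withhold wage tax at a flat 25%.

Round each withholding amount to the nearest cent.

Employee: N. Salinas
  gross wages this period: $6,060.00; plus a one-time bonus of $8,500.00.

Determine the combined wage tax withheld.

$2,777.06

Wage Tax: taxable = $6,060.00
  10.76% × $6,060.00 = $652.06
Supplemental (25% flat on bonus): 25% × $8,500.00 = $2,125.00
Total wage tax: $652.06 + $2,125.00 = $2,777.06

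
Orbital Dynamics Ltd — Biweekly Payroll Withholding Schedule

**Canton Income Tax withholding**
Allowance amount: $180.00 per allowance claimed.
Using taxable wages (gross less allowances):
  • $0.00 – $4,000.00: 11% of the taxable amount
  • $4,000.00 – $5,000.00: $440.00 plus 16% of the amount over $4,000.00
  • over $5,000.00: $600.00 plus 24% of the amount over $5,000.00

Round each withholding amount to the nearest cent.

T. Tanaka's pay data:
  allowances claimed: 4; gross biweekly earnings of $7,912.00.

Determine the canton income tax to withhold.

Canton Income Tax: taxable = $7,912.00 − 4×$180.00 = $7,192.00
  $600.00 + 24% × ($7,192.00 − $5,000.00) = $600.00 + 24% × $2,192.00 = $1,126.08

$1,126.08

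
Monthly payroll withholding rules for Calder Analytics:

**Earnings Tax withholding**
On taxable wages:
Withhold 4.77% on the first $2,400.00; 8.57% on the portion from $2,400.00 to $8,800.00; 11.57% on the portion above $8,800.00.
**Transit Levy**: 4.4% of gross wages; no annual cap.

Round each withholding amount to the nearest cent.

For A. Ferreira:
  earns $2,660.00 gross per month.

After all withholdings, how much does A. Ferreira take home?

$2,406.20

Earnings Tax: taxable = $2,660.00
  $114.48 + 8.57% × ($2,660.00 − $2,400.00) = $114.48 + 8.57% × $260.00 = $136.76
Transit Levy: 4.4% × $2,660.00 = $117.04
Total withheld: $136.76 + $117.04 = $253.80
Net pay: $2,660.00 − $253.80 = $2,406.20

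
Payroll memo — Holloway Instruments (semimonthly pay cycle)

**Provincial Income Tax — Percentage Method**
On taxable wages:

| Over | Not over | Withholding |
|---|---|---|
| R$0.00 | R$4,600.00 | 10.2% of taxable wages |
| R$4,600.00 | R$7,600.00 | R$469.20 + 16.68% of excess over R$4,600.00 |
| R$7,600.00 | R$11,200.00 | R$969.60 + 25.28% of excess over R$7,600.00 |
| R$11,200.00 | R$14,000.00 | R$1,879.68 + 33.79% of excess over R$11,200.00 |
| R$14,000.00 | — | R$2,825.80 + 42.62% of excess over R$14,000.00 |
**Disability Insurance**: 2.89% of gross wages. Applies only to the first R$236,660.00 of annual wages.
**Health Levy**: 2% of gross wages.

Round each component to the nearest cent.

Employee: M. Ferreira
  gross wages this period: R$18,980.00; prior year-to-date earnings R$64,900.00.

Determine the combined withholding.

R$5,876.40

Provincial Income Tax: taxable = R$18,980.00
  R$2,825.80 + 42.62% × (R$18,980.00 − R$14,000.00) = R$2,825.80 + 42.62% × R$4,980.00 = R$4,948.28
Disability Insurance: 2.89% × R$18,980.00 = R$548.52
Health Levy: 2% × R$18,980.00 = R$379.60
Total: R$4,948.28 + R$548.52 + R$379.60 = R$5,876.40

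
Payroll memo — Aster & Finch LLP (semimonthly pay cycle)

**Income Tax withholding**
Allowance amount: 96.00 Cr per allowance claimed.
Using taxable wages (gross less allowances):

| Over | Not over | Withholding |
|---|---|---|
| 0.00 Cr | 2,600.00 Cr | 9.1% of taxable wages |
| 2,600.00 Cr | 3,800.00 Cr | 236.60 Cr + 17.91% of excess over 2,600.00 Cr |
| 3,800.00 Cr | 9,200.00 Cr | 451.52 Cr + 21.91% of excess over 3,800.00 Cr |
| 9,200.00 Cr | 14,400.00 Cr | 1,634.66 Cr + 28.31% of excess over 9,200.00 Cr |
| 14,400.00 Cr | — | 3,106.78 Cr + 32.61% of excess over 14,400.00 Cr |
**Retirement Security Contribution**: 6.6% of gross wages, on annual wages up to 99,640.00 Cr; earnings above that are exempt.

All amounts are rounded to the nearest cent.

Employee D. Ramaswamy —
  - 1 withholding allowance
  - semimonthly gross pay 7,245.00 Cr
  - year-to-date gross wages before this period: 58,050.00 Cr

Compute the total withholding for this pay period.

Income Tax: taxable = 7,245.00 Cr − 1×96.00 Cr = 7,149.00 Cr
  451.52 Cr + 21.91% × (7,149.00 Cr − 3,800.00 Cr) = 451.52 Cr + 21.91% × 3,349.00 Cr = 1,185.29 Cr
Retirement Security Contribution: 6.6% × 7,245.00 Cr = 478.17 Cr
Total: 1,185.29 Cr + 478.17 Cr = 1,663.46 Cr

1,663.46 Cr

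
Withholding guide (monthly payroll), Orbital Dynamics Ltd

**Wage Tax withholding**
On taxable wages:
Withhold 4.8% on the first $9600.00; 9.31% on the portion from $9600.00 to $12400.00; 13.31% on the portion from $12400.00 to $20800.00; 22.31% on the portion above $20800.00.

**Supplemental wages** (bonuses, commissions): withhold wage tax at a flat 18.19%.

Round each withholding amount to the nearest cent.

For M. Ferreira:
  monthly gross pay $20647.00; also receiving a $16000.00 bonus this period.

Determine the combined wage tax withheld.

Wage Tax: taxable = $20647.00
  $721.48 + 13.31% × ($20647.00 − $12400.00) = $721.48 + 13.31% × $8247.00 = $1819.16
Supplemental (18.19% flat on bonus): 18.19% × $16000.00 = $2910.40
Total wage tax: $1819.16 + $2910.40 = $4729.56

$4729.56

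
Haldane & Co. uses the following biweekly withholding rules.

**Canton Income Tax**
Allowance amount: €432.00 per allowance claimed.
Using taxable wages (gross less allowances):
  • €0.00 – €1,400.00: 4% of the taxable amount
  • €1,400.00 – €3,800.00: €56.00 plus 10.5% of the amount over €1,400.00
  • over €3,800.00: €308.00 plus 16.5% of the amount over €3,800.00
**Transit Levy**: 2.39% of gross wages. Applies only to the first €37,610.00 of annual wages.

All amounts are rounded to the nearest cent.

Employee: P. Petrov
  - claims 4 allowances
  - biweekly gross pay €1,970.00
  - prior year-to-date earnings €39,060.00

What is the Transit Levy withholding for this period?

€0.00

Transit Levy: YTD €39,060.00 ≥ cap €37,610.00 → €0.00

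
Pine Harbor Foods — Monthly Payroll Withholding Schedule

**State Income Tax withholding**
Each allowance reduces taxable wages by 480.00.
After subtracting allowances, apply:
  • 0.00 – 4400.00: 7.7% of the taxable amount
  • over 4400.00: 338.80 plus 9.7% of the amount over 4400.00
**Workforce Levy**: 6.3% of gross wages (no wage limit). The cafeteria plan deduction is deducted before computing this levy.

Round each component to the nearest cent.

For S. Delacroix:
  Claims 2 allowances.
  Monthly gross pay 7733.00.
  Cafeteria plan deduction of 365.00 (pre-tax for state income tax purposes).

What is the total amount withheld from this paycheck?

997.76

State Income Tax: taxable = 7733.00 − 365.00 − 2×480.00 = 6408.00
  338.80 + 9.7% × (6408.00 − 4400.00) = 338.80 + 9.7% × 2008.00 = 533.58
Workforce Levy: 6.3% × 7368.00 = 464.18
Total: 533.58 + 464.18 = 997.76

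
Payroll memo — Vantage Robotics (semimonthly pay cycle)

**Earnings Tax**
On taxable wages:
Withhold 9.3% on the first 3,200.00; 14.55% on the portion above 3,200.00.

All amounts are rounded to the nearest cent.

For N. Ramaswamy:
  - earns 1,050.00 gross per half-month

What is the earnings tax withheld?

97.65

Earnings Tax: taxable = 1,050.00
  9.3% × 1,050.00 = 97.65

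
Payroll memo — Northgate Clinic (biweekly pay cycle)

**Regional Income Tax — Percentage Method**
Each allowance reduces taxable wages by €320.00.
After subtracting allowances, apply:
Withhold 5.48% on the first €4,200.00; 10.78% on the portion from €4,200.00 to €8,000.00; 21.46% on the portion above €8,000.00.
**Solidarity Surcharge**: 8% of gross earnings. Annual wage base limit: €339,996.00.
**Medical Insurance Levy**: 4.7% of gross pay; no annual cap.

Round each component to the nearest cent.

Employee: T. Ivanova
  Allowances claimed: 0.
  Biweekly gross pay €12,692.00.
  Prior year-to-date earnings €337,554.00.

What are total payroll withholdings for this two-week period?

€2,438.58

Regional Income Tax: taxable = €12,692.00
  €639.80 + 21.46% × (€12,692.00 − €8,000.00) = €639.80 + 21.46% × €4,692.00 = €1,646.70
Solidarity Surcharge: cap €339,996.00 − YTD €337,554.00 = €2,442.00 subject; 8% × €2,442.00 = €195.36
Medical Insurance Levy: 4.7% × €12,692.00 = €596.52
Total: €1,646.70 + €195.36 + €596.52 = €2,438.58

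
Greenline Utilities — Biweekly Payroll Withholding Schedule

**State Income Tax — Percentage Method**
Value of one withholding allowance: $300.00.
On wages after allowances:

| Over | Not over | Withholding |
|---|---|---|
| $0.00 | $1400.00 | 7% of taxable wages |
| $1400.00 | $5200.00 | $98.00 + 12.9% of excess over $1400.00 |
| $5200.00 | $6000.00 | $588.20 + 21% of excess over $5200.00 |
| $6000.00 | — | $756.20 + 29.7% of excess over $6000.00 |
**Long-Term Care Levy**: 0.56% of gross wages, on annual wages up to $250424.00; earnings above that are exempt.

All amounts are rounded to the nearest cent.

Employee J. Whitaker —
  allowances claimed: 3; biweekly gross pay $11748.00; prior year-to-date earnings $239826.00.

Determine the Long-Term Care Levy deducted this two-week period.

$59.35

Long-Term Care Levy: cap $250424.00 − YTD $239826.00 = $10598.00 subject; 0.56% × $10598.00 = $59.35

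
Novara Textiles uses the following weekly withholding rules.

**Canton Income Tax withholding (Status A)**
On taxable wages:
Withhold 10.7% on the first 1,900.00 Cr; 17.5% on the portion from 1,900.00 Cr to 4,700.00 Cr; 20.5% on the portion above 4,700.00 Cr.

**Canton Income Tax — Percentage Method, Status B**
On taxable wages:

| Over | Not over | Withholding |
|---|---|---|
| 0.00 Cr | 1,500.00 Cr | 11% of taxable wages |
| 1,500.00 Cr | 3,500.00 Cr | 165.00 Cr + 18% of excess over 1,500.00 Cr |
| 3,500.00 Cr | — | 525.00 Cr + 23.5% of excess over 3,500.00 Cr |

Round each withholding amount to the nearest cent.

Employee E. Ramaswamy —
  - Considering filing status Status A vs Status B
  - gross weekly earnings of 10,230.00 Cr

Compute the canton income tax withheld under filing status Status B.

Canton Income Tax (Status B): taxable = 10,230.00 Cr
  525.00 Cr + 23.5% × (10,230.00 Cr − 3,500.00 Cr) = 525.00 Cr + 23.5% × 6,730.00 Cr = 2,106.55 Cr

2,106.55 Cr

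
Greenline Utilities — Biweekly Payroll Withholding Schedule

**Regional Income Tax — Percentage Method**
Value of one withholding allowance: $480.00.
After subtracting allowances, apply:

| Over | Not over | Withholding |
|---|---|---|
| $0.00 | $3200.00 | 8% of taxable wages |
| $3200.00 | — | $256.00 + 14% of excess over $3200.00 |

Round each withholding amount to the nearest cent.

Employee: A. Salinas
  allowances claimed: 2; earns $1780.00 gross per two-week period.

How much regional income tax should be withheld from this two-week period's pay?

$65.60

Regional Income Tax: taxable = $1780.00 − 2×$480.00 = $820.00
  8% × $820.00 = $65.60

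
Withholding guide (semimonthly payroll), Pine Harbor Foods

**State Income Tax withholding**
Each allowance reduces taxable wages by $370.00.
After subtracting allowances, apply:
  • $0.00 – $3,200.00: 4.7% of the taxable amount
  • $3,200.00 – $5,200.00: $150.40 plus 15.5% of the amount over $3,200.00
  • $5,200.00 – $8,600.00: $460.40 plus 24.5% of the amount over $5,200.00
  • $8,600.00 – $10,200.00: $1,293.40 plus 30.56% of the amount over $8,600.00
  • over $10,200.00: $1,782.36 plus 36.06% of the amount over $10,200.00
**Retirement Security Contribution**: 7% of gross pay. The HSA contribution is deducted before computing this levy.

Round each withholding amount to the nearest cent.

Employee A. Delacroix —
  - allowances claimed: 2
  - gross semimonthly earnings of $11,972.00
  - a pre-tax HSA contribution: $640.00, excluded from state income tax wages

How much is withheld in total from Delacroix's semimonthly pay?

State Income Tax: taxable = $11,972.00 − $640.00 − 2×$370.00 = $10,592.00
  $1,782.36 + 36.06% × ($10,592.00 − $10,200.00) = $1,782.36 + 36.06% × $392.00 = $1,923.72
Retirement Security Contribution: 7% × $11,332.00 = $793.24
Total: $1,923.72 + $793.24 = $2,716.96

$2,716.96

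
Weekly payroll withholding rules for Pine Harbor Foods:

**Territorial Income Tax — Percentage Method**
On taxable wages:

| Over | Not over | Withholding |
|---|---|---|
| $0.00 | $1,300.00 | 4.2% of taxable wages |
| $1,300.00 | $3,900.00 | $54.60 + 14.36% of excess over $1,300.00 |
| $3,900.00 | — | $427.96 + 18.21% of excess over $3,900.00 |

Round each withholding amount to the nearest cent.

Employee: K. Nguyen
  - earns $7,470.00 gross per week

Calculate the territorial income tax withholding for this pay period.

Territorial Income Tax: taxable = $7,470.00
  $427.96 + 18.21% × ($7,470.00 − $3,900.00) = $427.96 + 18.21% × $3,570.00 = $1,078.06

$1,078.06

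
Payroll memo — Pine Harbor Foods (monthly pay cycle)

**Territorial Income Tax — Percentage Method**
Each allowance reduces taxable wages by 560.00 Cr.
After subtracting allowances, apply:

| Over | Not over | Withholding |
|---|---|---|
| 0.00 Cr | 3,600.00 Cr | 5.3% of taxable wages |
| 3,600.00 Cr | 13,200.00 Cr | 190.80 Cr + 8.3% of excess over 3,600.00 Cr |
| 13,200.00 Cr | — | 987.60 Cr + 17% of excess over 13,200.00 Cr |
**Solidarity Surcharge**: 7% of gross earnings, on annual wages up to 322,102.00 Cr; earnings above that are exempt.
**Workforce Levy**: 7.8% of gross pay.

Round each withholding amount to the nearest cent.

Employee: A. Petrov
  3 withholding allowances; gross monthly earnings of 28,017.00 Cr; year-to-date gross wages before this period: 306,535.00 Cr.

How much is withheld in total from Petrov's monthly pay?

6,495.91 Cr

Territorial Income Tax: taxable = 28,017.00 Cr − 3×560.00 Cr = 26,337.00 Cr
  987.60 Cr + 17% × (26,337.00 Cr − 13,200.00 Cr) = 987.60 Cr + 17% × 13,137.00 Cr = 3,220.89 Cr
Solidarity Surcharge: cap 322,102.00 Cr − YTD 306,535.00 Cr = 15,567.00 Cr subject; 7% × 15,567.00 Cr = 1,089.69 Cr
Workforce Levy: 7.8% × 28,017.00 Cr = 2,185.33 Cr
Total: 3,220.89 Cr + 1,089.69 Cr + 2,185.33 Cr = 6,495.91 Cr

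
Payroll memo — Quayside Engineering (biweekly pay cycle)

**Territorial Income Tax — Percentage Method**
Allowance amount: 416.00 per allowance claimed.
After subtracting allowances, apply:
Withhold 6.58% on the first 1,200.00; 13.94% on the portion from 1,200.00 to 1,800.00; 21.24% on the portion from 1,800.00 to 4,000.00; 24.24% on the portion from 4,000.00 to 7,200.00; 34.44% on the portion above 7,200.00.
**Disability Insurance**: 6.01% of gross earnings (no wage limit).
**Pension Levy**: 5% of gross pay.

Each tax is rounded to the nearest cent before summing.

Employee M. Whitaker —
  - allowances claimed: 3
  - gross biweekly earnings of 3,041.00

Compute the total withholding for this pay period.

Territorial Income Tax: taxable = 3,041.00 − 3×416.00 = 1,793.00
  78.96 + 13.94% × (1,793.00 − 1,200.00) = 78.96 + 13.94% × 593.00 = 161.62
Disability Insurance: 6.01% × 3,041.00 = 182.76
Pension Levy: 5% × 3,041.00 = 152.05
Total: 161.62 + 182.76 + 152.05 = 496.43

496.43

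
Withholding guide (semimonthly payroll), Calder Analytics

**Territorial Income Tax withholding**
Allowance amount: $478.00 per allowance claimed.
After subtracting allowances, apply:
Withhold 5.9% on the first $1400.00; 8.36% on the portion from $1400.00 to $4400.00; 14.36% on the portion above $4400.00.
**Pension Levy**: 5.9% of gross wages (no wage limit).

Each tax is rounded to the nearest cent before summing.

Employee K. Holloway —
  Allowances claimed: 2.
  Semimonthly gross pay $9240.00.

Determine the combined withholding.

$1436.30

Territorial Income Tax: taxable = $9240.00 − 2×$478.00 = $8284.00
  $333.40 + 14.36% × ($8284.00 − $4400.00) = $333.40 + 14.36% × $3884.00 = $891.14
Pension Levy: 5.9% × $9240.00 = $545.16
Total: $891.14 + $545.16 = $1436.30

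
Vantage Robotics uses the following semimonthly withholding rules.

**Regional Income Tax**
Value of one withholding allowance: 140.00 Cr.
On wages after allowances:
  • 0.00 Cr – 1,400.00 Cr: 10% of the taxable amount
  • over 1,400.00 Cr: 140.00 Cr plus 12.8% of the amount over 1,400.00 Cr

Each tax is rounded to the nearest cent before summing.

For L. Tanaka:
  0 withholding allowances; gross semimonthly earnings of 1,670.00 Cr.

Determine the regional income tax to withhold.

Regional Income Tax: taxable = 1,670.00 Cr
  140.00 Cr + 12.8% × (1,670.00 Cr − 1,400.00 Cr) = 140.00 Cr + 12.8% × 270.00 Cr = 174.56 Cr

174.56 Cr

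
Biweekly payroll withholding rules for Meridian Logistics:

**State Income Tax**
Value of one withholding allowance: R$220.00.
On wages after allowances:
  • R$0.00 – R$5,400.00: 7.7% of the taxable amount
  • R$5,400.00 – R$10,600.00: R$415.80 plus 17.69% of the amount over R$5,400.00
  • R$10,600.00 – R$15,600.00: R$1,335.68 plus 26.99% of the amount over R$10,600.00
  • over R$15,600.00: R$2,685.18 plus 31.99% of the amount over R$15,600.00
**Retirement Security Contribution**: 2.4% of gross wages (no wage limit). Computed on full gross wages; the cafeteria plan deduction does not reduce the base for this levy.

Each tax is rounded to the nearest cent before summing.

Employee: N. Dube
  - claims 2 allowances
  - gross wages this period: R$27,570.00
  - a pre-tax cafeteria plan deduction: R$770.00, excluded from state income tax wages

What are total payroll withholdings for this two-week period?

State Income Tax: taxable = R$27,570.00 − R$770.00 − 2×R$220.00 = R$26,360.00
  R$2,685.18 + 31.99% × (R$26,360.00 − R$15,600.00) = R$2,685.18 + 31.99% × R$10,760.00 = R$6,127.30
Retirement Security Contribution: 2.4% × R$27,570.00 = R$661.68
Total: R$6,127.30 + R$661.68 = R$6,788.98

R$6,788.98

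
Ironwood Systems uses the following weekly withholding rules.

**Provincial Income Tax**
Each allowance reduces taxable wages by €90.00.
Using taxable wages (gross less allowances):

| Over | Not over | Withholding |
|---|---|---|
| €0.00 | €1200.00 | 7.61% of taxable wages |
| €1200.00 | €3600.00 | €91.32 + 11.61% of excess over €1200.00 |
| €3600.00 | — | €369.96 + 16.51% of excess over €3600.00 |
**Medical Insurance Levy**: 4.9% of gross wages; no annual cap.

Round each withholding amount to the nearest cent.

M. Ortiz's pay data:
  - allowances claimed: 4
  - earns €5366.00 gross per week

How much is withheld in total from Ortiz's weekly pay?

€865.02

Provincial Income Tax: taxable = €5366.00 − 4×€90.00 = €5006.00
  €369.96 + 16.51% × (€5006.00 − €3600.00) = €369.96 + 16.51% × €1406.00 = €602.09
Medical Insurance Levy: 4.9% × €5366.00 = €262.93
Total: €602.09 + €262.93 = €865.02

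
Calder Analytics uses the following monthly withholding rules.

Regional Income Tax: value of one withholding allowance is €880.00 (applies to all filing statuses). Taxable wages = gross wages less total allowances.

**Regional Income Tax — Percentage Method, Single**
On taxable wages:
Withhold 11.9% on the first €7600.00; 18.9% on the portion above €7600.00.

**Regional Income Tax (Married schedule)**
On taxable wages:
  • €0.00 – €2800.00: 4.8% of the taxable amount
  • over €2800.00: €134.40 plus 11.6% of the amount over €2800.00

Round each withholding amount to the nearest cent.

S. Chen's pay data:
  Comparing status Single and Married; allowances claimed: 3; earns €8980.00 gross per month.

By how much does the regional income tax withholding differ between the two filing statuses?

€209.42

Regional Income Tax (Single): taxable = €8980.00 − 3×€880.00 = €6340.00
  11.9% × €6340.00 = €754.46
Regional Income Tax (Married): taxable = €8980.00 − 3×€880.00 = €6340.00
  €134.40 + 11.6% × (€6340.00 − €2800.00) = €134.40 + 11.6% × €3540.00 = €545.04
Difference: |€754.46 − €545.04| = €209.42 (higher under Single)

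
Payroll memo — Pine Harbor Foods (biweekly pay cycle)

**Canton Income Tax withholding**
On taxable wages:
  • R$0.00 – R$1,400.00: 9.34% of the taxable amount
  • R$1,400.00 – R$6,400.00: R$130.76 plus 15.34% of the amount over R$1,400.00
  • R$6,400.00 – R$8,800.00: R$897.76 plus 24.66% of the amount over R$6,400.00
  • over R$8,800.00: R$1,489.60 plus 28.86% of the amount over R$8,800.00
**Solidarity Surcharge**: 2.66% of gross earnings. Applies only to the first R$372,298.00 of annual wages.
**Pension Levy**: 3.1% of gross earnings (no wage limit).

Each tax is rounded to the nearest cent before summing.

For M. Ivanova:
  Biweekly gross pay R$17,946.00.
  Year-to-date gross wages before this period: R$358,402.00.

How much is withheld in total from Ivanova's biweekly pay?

Canton Income Tax: taxable = R$17,946.00
  R$1,489.60 + 28.86% × (R$17,946.00 − R$8,800.00) = R$1,489.60 + 28.86% × R$9,146.00 = R$4,129.14
Solidarity Surcharge: cap R$372,298.00 − YTD R$358,402.00 = R$13,896.00 subject; 2.66% × R$13,896.00 = R$369.63
Pension Levy: 3.1% × R$17,946.00 = R$556.33
Total: R$4,129.14 + R$369.63 + R$556.33 = R$5,055.10

R$5,055.10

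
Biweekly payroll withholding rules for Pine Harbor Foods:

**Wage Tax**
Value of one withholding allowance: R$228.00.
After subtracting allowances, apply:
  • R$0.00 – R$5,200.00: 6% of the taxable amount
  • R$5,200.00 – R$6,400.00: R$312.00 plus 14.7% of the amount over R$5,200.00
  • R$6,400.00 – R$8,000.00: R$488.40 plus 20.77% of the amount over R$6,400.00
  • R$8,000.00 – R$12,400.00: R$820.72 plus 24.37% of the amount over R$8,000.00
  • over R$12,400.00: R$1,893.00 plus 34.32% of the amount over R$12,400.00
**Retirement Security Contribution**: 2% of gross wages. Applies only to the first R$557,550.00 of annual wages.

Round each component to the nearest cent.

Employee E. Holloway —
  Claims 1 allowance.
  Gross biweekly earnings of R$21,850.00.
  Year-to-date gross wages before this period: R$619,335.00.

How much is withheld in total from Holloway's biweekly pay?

R$5,057.99

Wage Tax: taxable = R$21,850.00 − 1×R$228.00 = R$21,622.00
  R$1,893.00 + 34.32% × (R$21,622.00 − R$12,400.00) = R$1,893.00 + 34.32% × R$9,222.00 = R$5,057.99
Retirement Security Contribution: YTD R$619,335.00 ≥ cap R$557,550.00 → R$0.00
Total: R$5,057.99 + R$0.00 = R$5,057.99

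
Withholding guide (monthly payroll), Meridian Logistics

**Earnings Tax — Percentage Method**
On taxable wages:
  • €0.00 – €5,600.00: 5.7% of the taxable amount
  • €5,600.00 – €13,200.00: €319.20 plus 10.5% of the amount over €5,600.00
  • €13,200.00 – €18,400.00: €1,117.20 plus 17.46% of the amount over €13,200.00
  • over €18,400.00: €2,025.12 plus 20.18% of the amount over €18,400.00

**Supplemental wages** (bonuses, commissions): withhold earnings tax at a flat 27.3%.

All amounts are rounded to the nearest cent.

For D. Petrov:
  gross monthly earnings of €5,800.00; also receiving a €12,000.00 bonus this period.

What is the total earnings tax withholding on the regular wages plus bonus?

€3,616.20

Earnings Tax: taxable = €5,800.00
  €319.20 + 10.5% × (€5,800.00 − €5,600.00) = €319.20 + 10.5% × €200.00 = €340.20
Supplemental (27.3% flat on bonus): 27.3% × €12,000.00 = €3,276.00
Total earnings tax: €340.20 + €3,276.00 = €3,616.20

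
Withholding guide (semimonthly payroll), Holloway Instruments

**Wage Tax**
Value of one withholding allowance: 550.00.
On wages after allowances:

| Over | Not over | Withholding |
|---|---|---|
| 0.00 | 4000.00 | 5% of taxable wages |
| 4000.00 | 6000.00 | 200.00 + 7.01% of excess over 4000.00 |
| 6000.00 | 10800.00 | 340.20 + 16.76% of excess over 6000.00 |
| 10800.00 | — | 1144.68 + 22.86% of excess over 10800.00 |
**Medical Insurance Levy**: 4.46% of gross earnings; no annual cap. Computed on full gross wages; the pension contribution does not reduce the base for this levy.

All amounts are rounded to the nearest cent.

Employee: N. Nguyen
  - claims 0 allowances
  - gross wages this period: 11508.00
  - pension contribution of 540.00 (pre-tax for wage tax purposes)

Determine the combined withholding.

Wage Tax: taxable = 11508.00 − 540.00 = 10968.00
  1144.68 + 22.86% × (10968.00 − 10800.00) = 1144.68 + 22.86% × 168.00 = 1183.08
Medical Insurance Levy: 4.46% × 11508.00 = 513.26
Total: 1183.08 + 513.26 = 1696.34

1696.34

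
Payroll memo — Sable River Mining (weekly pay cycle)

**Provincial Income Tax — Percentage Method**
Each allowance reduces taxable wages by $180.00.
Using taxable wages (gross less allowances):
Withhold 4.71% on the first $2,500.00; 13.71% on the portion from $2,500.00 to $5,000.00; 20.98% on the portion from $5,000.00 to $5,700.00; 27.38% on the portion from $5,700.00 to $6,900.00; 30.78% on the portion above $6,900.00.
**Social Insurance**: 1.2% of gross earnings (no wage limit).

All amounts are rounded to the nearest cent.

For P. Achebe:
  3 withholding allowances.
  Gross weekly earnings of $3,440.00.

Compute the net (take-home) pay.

Provincial Income Tax: taxable = $3,440.00 − 3×$180.00 = $2,900.00
  $117.75 + 13.71% × ($2,900.00 − $2,500.00) = $117.75 + 13.71% × $400.00 = $172.59
Social Insurance: 1.2% × $3,440.00 = $41.28
Total withheld: $172.59 + $41.28 = $213.87
Net pay: $3,440.00 − $213.87 = $3,226.13

$3,226.13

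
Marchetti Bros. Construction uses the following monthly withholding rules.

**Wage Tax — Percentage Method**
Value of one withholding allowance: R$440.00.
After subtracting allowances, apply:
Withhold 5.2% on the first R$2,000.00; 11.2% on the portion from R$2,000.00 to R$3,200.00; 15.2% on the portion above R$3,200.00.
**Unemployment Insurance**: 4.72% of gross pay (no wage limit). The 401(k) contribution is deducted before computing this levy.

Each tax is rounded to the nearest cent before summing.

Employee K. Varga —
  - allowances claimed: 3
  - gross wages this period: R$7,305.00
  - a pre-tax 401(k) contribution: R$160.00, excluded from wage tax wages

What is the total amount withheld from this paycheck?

Wage Tax: taxable = R$7,305.00 − R$160.00 − 3×R$440.00 = R$5,825.00
  R$238.40 + 15.2% × (R$5,825.00 − R$3,200.00) = R$238.40 + 15.2% × R$2,625.00 = R$637.40
Unemployment Insurance: 4.72% × R$7,145.00 = R$337.24
Total: R$637.40 + R$337.24 = R$974.64

R$974.64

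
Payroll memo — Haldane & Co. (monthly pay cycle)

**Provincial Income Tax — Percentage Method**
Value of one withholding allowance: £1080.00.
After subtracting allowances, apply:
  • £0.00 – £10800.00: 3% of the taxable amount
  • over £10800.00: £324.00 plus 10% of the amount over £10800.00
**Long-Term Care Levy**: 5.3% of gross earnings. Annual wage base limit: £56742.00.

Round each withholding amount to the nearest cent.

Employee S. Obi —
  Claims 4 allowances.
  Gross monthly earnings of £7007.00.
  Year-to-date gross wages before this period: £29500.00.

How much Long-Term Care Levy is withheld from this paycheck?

£371.37

Long-Term Care Levy: 5.3% × £7007.00 = £371.37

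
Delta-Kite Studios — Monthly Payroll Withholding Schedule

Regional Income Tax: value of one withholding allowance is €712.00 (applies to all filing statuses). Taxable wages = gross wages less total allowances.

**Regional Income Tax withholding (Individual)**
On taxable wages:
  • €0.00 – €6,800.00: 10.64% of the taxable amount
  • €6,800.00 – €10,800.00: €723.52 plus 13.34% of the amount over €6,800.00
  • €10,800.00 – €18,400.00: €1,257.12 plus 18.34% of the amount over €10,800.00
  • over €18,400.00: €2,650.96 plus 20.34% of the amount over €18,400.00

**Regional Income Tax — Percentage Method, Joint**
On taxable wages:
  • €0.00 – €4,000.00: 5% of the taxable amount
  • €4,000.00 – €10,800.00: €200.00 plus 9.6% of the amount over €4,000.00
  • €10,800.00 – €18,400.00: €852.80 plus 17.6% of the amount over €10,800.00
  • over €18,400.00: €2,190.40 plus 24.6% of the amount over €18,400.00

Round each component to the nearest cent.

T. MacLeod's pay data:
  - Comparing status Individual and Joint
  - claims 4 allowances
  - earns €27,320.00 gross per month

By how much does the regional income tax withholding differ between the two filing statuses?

€201.89

Regional Income Tax (Individual): taxable = €27,320.00 − 4×€712.00 = €24,472.00
  €2,650.96 + 20.34% × (€24,472.00 − €18,400.00) = €2,650.96 + 20.34% × €6,072.00 = €3,886.00
Regional Income Tax (Joint): taxable = €27,320.00 − 4×€712.00 = €24,472.00
  €2,190.40 + 24.6% × (€24,472.00 − €18,400.00) = €2,190.40 + 24.6% × €6,072.00 = €3,684.11
Difference: |€3,886.00 − €3,684.11| = €201.89 (higher under Individual)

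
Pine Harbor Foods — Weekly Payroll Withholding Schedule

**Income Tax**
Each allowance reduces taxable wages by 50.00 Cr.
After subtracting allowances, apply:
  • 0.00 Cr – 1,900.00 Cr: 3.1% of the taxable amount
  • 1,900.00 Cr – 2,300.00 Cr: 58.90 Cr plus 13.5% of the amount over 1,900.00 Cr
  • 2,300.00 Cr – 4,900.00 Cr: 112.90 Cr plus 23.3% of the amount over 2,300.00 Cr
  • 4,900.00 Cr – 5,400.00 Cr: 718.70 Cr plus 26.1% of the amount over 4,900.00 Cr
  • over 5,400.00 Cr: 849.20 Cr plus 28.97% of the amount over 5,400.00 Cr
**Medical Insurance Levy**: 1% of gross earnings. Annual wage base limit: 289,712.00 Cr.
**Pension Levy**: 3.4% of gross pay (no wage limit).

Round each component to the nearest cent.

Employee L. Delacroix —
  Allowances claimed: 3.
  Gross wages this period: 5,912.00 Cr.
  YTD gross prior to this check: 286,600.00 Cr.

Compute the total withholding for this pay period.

1,186.20 Cr

Income Tax: taxable = 5,912.00 Cr − 3×50.00 Cr = 5,762.00 Cr
  849.20 Cr + 28.97% × (5,762.00 Cr − 5,400.00 Cr) = 849.20 Cr + 28.97% × 362.00 Cr = 954.07 Cr
Medical Insurance Levy: cap 289,712.00 Cr − YTD 286,600.00 Cr = 3,112.00 Cr subject; 1% × 3,112.00 Cr = 31.12 Cr
Pension Levy: 3.4% × 5,912.00 Cr = 201.01 Cr
Total: 954.07 Cr + 31.12 Cr + 201.01 Cr = 1,186.20 Cr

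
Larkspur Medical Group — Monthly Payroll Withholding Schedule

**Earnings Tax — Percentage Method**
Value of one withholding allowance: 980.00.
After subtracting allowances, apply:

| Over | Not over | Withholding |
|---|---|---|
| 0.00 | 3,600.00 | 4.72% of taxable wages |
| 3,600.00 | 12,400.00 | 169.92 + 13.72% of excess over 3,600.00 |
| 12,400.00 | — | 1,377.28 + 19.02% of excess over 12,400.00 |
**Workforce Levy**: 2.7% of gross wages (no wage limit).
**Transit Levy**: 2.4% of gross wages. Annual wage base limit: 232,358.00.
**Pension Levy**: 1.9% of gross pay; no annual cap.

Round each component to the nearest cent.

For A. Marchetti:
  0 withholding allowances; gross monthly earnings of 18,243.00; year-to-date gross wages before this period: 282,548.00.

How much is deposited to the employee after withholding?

14,915.20

Earnings Tax: taxable = 18,243.00
  1,377.28 + 19.02% × (18,243.00 − 12,400.00) = 1,377.28 + 19.02% × 5,843.00 = 2,488.62
Workforce Levy: 2.7% × 18,243.00 = 492.56
Transit Levy: YTD 282,548.00 ≥ cap 232,358.00 → 0.00
Pension Levy: 1.9% × 18,243.00 = 346.62
Total withheld: 2,488.62 + 492.56 + 0.00 + 346.62 = 3,327.80
Net pay: 18,243.00 − 3,327.80 = 14,915.20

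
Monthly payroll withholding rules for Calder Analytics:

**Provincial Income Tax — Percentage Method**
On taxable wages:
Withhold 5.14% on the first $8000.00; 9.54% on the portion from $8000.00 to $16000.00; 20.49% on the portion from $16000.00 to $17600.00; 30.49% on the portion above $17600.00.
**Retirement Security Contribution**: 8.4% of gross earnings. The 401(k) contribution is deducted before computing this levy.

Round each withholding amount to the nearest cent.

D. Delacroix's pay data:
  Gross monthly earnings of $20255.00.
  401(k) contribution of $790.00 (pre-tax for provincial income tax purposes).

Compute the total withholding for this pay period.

$3705.94

Provincial Income Tax: taxable = $20255.00 − $790.00 = $19465.00
  $1502.24 + 30.49% × ($19465.00 − $17600.00) = $1502.24 + 30.49% × $1865.00 = $2070.88
Retirement Security Contribution: 8.4% × $19465.00 = $1635.06
Total: $2070.88 + $1635.06 = $3705.94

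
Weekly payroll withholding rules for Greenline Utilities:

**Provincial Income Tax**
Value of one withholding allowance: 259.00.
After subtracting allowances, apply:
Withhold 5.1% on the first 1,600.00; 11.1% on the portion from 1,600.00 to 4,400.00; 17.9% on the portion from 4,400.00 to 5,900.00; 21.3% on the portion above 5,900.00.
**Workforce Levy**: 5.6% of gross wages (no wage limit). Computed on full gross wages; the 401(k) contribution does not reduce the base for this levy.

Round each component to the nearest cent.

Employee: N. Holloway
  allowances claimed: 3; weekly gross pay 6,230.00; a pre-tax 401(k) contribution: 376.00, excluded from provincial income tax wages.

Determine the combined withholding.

862.46

Provincial Income Tax: taxable = 6,230.00 − 376.00 − 3×259.00 = 5,077.00
  392.40 + 17.9% × (5,077.00 − 4,400.00) = 392.40 + 17.9% × 677.00 = 513.58
Workforce Levy: 5.6% × 6,230.00 = 348.88
Total: 513.58 + 348.88 = 862.46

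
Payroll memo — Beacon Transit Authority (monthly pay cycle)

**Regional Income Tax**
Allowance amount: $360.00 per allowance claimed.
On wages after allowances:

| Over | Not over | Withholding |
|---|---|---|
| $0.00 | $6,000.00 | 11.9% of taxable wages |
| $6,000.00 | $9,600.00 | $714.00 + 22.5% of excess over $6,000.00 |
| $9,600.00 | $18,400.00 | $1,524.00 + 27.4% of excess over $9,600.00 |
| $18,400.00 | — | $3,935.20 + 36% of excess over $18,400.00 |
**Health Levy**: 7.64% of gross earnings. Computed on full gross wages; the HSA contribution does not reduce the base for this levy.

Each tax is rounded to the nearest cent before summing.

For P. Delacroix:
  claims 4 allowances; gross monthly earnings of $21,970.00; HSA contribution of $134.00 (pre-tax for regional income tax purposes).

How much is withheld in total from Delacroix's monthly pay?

$6,332.27

Regional Income Tax: taxable = $21,970.00 − $134.00 − 4×$360.00 = $20,396.00
  $3,935.20 + 36% × ($20,396.00 − $18,400.00) = $3,935.20 + 36% × $1,996.00 = $4,653.76
Health Levy: 7.64% × $21,970.00 = $1,678.51
Total: $4,653.76 + $1,678.51 = $6,332.27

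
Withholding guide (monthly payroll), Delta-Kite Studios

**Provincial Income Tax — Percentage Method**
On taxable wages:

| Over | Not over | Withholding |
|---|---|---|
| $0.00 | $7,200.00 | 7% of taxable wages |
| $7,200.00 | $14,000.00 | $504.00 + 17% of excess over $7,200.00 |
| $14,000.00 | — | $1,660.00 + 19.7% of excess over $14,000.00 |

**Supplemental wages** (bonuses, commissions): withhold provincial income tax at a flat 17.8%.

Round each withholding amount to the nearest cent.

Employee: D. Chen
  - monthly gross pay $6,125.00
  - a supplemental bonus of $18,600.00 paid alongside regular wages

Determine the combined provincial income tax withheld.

$3,739.55

Provincial Income Tax: taxable = $6,125.00
  7% × $6,125.00 = $428.75
Supplemental (17.8% flat on bonus): 17.8% × $18,600.00 = $3,310.80
Total provincial income tax: $428.75 + $3,310.80 = $3,739.55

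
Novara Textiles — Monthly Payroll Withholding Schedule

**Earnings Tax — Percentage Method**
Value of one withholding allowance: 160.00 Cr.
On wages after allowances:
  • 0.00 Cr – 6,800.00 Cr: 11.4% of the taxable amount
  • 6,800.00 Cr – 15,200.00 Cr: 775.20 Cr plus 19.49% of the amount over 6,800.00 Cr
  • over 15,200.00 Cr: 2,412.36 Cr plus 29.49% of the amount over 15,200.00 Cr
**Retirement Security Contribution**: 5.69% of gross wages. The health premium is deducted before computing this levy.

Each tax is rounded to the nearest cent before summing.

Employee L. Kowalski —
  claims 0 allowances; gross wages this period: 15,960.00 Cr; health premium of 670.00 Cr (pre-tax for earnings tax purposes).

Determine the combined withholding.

3,308.90 Cr

Earnings Tax: taxable = 15,960.00 Cr − 670.00 Cr = 15,290.00 Cr
  2,412.36 Cr + 29.49% × (15,290.00 Cr − 15,200.00 Cr) = 2,412.36 Cr + 29.49% × 90.00 Cr = 2,438.90 Cr
Retirement Security Contribution: 5.69% × 15,290.00 Cr = 870.00 Cr
Total: 2,438.90 Cr + 870.00 Cr = 3,308.90 Cr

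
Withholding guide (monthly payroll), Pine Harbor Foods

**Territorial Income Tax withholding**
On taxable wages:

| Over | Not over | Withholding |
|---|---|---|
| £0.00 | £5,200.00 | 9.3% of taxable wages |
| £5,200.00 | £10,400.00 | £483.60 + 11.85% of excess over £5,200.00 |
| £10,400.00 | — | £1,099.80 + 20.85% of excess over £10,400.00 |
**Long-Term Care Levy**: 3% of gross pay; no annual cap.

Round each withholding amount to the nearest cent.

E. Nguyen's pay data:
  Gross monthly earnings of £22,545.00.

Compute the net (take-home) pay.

Territorial Income Tax: taxable = £22,545.00
  £1,099.80 + 20.85% × (£22,545.00 − £10,400.00) = £1,099.80 + 20.85% × £12,145.00 = £3,632.03
Long-Term Care Levy: 3% × £22,545.00 = £676.35
Total withheld: £3,632.03 + £676.35 = £4,308.38
Net pay: £22,545.00 − £4,308.38 = £18,236.62

£18,236.62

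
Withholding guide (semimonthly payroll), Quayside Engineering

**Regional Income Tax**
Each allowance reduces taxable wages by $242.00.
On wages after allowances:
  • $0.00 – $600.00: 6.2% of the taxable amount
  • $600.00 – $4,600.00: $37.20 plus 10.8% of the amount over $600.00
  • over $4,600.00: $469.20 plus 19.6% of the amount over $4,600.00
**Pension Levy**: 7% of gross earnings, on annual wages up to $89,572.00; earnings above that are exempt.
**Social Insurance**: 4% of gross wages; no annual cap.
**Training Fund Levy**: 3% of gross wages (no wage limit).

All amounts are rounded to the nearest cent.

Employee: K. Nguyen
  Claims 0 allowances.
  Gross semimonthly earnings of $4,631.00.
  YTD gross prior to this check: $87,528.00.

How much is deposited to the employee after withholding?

$3,688.47

Regional Income Tax: taxable = $4,631.00
  $469.20 + 19.6% × ($4,631.00 − $4,600.00) = $469.20 + 19.6% × $31.00 = $475.28
Pension Levy: cap $89,572.00 − YTD $87,528.00 = $2,044.00 subject; 7% × $2,044.00 = $143.08
Social Insurance: 4% × $4,631.00 = $185.24
Training Fund Levy: 3% × $4,631.00 = $138.93
Total withheld: $475.28 + $143.08 + $185.24 + $138.93 = $942.53
Net pay: $4,631.00 − $942.53 = $3,688.47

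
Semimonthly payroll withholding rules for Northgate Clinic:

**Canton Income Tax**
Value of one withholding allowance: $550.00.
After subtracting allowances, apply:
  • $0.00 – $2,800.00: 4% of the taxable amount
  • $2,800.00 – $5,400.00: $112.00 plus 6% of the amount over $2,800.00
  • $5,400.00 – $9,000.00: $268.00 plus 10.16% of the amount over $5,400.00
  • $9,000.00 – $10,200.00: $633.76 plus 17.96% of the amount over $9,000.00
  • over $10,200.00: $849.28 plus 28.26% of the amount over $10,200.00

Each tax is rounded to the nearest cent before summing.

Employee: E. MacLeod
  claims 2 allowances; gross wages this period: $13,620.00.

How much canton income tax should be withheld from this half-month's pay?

Canton Income Tax: taxable = $13,620.00 − 2×$550.00 = $12,520.00
  $849.28 + 28.26% × ($12,520.00 − $10,200.00) = $849.28 + 28.26% × $2,320.00 = $1,504.91

$1,504.91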